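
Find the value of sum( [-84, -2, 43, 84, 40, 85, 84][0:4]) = 41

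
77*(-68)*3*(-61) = 958188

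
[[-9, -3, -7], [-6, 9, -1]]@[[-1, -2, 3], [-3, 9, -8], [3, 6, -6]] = [[-3, -51, 39], [-24, 87, -84]]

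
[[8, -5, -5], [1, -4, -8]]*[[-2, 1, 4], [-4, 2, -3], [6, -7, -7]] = C[0][0] = (8)*(-2) + (-5)*(-4) + (-5)*(6) = -26
C[0][1] = (8)*(1) + (-5)*(2) + (-5)*(-7) = 33
C[0][2] = (8)*(4) + (-5)*(-3) + (-5)*(-7) = 82
C[1][0] = (1)*(-2) + (-4)*(-4) + (-8)*(6) = -34
C[1][1] = (1)*(1) + (-4)*(2) + (-8)*(-7) = 49
C[1][2] = (1)*(4) + (-4)*(-3) + (-8)*(-7) = 72
= [[-26, 33, 82], [-34, 49, 72]]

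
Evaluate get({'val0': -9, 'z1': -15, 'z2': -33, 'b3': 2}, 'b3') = 2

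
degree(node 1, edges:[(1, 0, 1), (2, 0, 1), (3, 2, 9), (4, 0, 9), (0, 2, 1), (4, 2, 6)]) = incident: (1,0)
= 1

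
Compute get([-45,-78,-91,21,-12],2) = -91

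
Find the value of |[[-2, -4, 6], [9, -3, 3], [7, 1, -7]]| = (1)*(-2)*det([[-3, 3], [1, -7]]) + (-1)*(-4)*det([[9, 3], [7, -7]]) + (1)*(6)*det([[9, -3], [7, 1]])
= -36 + -336 + 180
= -192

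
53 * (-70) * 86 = -319060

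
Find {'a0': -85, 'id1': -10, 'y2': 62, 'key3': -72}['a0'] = -85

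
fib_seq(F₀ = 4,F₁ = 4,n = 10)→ F_2 = F_1 + F_0 = 8
F_3 = F_2 + F_1 = 12
F_4 = F_3 + F_2 = 20
...
= [4, 4, 8, 12, 20, 32, 52, 84, 136, 220]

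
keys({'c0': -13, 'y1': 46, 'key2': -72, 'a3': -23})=['c0', 'y1', 'key2', 'a3']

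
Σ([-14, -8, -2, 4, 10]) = (-14) + (-8) + (-2) + 4 + 10
= -10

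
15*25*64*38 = 912000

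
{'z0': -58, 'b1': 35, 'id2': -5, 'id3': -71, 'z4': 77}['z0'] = -58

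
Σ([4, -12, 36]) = 28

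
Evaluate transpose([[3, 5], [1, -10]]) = [[3, 1], [5, -10]]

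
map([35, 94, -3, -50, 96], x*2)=35*2=70, 94*2=188, -3*2=-6, -50*2=-100, 96*2=192
= [70, 188, -6, -100, 192]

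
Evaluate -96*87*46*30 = -11525760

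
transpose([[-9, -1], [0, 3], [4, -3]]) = [[-9, 0, 4], [-1, 3, -3]]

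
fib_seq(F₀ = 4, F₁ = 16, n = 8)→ [4, 16, 20, 36, 56, 92, 148, 240]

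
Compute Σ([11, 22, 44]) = 11 + 22 + 44
= 77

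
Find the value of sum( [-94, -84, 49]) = -129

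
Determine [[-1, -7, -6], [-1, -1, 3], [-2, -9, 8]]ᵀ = [[-1, -1, -2], [-7, -1, -9], [-6, 3, 8]]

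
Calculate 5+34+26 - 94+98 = 69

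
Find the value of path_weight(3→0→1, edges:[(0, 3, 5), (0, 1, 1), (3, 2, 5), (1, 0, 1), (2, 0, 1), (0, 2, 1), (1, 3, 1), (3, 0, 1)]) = 2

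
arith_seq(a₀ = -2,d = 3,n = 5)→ a_0 = -2 + 0*3 = -2
a_1 = -2 + 1*3 = 1
a_2 = -2 + 2*3 = 4
...
= [-2, 1, 4, 7, 10]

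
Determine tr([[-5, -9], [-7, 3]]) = diagonal: (-5) + 3
= -2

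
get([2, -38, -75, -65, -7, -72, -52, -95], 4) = -7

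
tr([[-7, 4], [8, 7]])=diagonal: (-7) + 7
= 0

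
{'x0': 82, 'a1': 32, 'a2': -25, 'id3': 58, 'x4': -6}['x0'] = 82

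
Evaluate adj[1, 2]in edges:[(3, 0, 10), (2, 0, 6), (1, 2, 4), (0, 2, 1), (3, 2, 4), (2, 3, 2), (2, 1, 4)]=4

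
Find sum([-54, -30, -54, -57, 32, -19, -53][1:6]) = -128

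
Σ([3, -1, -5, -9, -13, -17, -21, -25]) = 3 + (-1) + (-5) + (-9) + (-13) + (-17) + (-21) + (-25)
= -88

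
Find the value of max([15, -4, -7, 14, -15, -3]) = 15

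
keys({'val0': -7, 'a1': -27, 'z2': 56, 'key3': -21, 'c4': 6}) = ['val0', 'a1', 'z2', 'key3', 'c4']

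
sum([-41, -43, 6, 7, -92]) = -163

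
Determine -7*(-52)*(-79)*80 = -2300480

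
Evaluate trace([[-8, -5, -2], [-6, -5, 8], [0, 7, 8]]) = diagonal: (-8) + (-5) + 8
= -5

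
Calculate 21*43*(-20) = -18060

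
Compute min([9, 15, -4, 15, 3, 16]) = -4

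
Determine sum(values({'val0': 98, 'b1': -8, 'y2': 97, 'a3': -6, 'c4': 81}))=262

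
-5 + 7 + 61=63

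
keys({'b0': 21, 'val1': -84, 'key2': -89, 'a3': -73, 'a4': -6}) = ['b0', 'val1', 'key2', 'a3', 'a4']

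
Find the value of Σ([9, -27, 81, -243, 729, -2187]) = 9 + -27 + 81 + -243 + 729 + -2187
= -1638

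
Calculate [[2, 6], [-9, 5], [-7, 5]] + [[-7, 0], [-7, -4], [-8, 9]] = [[-5, 6], [-16, 1], [-15, 14]]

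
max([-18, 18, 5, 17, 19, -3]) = 19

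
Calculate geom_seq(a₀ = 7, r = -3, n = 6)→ a_0 = 7*(-3)^0 = 7
a_1 = 7*(-3)^1 = -21
a_2 = 7*(-3)^2 = 63
...
= [7, -21, 63, -189, 567, -1701]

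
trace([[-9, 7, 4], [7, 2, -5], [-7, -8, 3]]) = diagonal: (-9) + 2 + 3
= -4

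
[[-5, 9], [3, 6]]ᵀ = [[-5, 3], [9, 6]]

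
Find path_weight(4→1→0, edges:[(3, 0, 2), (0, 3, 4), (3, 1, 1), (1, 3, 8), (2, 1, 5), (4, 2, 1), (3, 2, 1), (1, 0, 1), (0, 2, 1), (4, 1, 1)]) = w(4→1)=1 + w(1→0)=1
= 2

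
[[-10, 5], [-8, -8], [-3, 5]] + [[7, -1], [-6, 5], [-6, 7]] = [[-3, 4], [-14, -3], [-9, 12]]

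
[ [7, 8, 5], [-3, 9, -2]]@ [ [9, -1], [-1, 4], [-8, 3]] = [[15, 40], [-20, 33]]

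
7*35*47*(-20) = -230300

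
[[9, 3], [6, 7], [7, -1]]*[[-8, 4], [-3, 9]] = C[0][0] = (9)*(-8) + (3)*(-3) = -81
C[0][1] = (9)*(4) + (3)*(9) = 63
C[1][0] = (6)*(-8) + (7)*(-3) = -69
C[1][1] = (6)*(4) + (7)*(9) = 87
C[2][0] = (7)*(-8) + (-1)*(-3) = -53
C[2][1] = (7)*(4) + (-1)*(9) = 19
= [[-81, 63], [-69, 87], [-53, 19]]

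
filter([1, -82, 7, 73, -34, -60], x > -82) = [1, 7, 73, -34, -60]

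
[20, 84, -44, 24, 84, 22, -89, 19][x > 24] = [84, 84]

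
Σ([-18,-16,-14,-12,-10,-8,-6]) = -84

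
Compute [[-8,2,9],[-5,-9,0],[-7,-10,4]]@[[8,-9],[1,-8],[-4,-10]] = C[0][0] = (-8)*(8) + (2)*(1) + (9)*(-4) = -98
C[0][1] = (-8)*(-9) + (2)*(-8) + (9)*(-10) = -34
C[1][0] = (-5)*(8) + (-9)*(1) + (0)*(-4) = -49
C[1][1] = (-5)*(-9) + (-9)*(-8) + (0)*(-10) = 117
C[2][0] = (-7)*(8) + (-10)*(1) + (4)*(-4) = -82
C[2][1] = (-7)*(-9) + (-10)*(-8) + (4)*(-10) = 103
= [[-98, -34], [-49, 117], [-82, 103]]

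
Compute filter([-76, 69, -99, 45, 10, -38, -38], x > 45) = [69]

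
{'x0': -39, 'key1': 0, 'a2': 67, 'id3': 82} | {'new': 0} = {'x0': -39, 'key1': 0, 'a2': 67, 'id3': 82, 'new': 0}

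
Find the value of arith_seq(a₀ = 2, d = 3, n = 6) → [2, 5, 8, 11, 14, 17]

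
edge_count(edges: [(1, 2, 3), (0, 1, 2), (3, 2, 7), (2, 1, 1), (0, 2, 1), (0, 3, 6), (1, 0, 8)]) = 7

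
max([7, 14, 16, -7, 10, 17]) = 17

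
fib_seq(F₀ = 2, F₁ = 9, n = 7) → [2, 9, 11, 20, 31, 51, 82]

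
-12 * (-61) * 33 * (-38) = -917928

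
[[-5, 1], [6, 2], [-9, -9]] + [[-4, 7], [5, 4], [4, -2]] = [[-9, 8], [11, 6], [-5, -11]]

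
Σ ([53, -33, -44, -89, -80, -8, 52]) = -149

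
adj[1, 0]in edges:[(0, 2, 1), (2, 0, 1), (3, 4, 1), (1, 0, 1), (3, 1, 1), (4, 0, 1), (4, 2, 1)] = 1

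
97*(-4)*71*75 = -2066100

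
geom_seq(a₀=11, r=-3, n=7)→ [11, -33, 99, -297, 891, -2673, 8019]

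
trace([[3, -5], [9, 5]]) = diagonal: 3 + 5
= 8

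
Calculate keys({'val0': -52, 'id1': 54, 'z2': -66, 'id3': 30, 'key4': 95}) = ['val0', 'id1', 'z2', 'id3', 'key4']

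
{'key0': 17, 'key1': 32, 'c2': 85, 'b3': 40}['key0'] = 17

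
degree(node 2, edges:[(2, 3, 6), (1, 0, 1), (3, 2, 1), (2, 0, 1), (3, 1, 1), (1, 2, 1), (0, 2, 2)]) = incident: (2,3), (3,2), (2,0), (1,2), (0,2)
= 5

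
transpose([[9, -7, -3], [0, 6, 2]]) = [[9, 0], [-7, 6], [-3, 2]]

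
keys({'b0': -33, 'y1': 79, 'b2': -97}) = ['b0', 'y1', 'b2']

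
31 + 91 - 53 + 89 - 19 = 139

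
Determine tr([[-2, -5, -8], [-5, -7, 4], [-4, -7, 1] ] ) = -8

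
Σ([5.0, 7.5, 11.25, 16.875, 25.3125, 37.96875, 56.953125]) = 5.0 + 7.5 + 11.25 + 16.875 + 25.3125 + 37.96875 + 56.953125
= 160.859375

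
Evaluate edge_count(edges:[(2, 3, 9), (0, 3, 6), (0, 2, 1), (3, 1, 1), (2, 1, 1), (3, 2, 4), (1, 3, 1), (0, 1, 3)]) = 8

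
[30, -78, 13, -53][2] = 13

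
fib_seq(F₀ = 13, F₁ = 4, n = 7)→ F_2 = F_1 + F_0 = 17
F_3 = F_2 + F_1 = 21
F_4 = F_3 + F_2 = 38
...
= [13, 4, 17, 21, 38, 59, 97]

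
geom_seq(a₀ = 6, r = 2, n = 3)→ a_0 = 6*2^0 = 6
a_1 = 6*2^1 = 12
a_2 = 6*2^2 = 24
= [6, 12, 24]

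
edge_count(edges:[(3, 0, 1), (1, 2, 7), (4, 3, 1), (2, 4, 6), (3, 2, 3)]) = 5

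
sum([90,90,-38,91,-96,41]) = 90 + 90 + (-38) + 91 + (-96) + 41
= 178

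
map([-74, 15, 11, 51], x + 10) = -74+10=-64, 15+10=25, 11+10=21, 51+10=61
= [-64, 25, 21, 61]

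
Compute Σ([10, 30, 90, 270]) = 400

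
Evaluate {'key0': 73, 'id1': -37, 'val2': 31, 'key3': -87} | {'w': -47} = {'key0': 73, 'id1': -37, 'val2': 31, 'key3': -87, 'w': -47}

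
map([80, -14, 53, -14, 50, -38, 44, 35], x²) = [6400, 196, 2809, 196, 2500, 1444, 1936, 1225]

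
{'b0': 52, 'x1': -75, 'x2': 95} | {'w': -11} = {'b0': 52, 'x1': -75, 'x2': 95, 'w': -11}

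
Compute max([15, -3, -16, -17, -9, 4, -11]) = 15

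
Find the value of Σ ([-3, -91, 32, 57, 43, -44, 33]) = 27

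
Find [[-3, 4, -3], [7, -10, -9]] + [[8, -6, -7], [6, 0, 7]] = [[5, -2, -10], [13, -10, -2]]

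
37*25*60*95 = 5272500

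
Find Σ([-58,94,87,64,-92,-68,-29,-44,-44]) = (-58) + 94 + 87 + 64 + (-92) + (-68) + (-29) + (-44) + (-44)
= -90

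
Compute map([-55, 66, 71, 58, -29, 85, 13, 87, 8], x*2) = -55*2=-110, 66*2=132, 71*2=142, 58*2=116, -29*2=-58, 85*2=170, 13*2=26, 87*2=174, 8*2=16
= [-110, 132, 142, 116, -58, 170, 26, 174, 16]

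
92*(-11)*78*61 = -4815096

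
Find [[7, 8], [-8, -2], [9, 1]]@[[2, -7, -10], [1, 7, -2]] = [[22, 7, -86], [-18, 42, 84], [19, -56, -92]]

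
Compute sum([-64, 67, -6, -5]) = (-64) + 67 + (-6) + (-5)
= -8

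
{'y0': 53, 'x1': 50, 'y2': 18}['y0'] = 53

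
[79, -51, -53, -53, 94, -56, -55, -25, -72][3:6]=[-53, 94, -56]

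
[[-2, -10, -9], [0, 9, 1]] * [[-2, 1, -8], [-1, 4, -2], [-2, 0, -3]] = C[0][0] = (-2)*(-2) + (-10)*(-1) + (-9)*(-2) = 32
C[0][1] = (-2)*(1) + (-10)*(4) + (-9)*(0) = -42
C[0][2] = (-2)*(-8) + (-10)*(-2) + (-9)*(-3) = 63
C[1][0] = (0)*(-2) + (9)*(-1) + (1)*(-2) = -11
C[1][1] = (0)*(1) + (9)*(4) + (1)*(0) = 36
C[1][2] = (0)*(-8) + (9)*(-2) + (1)*(-3) = -21
= [[32, -42, 63], [-11, 36, -21]]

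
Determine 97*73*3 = 21243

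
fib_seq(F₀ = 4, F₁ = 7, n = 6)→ F_2 = F_1 + F_0 = 11
F_3 = F_2 + F_1 = 18
F_4 = F_3 + F_2 = 29
...
= [4, 7, 11, 18, 29, 47]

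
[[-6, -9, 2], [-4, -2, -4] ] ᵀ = [[-6, -4], [-9, -2], [2, -4]]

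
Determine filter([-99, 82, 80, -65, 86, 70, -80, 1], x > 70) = keep x where x > 70: -99✗, 82✓, 80✓, -65✗, 86✓, 70✗, -80✗, 1✗
= [82, 80, 86]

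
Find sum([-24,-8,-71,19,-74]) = -158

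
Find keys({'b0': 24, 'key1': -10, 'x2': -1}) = ['b0', 'key1', 'x2']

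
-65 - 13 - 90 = -168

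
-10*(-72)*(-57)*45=-1846800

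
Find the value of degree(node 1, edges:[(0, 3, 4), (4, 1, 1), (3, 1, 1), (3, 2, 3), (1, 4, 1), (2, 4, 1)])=incident: (4,1), (3,1), (1,4)
= 3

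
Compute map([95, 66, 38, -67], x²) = (95)²=9025, (66)²=4356, (38)²=1444, (-67)²=4489
= [9025, 4356, 1444, 4489]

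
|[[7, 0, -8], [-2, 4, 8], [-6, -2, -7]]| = (1)*(7)*det([[4, 8], [-2, -7]]) + (-1)*(0)*det([[-2, 8], [-6, -7]]) + (1)*(-8)*det([[-2, 4], [-6, -2]])
= -84 + 0 + -224
= -308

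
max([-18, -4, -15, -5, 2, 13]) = 13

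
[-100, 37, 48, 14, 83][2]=48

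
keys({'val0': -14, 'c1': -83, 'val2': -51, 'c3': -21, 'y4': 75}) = ['val0', 'c1', 'val2', 'c3', 'y4']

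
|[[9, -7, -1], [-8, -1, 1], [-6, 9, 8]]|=(1)*(9)*det([[-1, 1], [9, 8]]) + (-1)*(-7)*det([[-8, 1], [-6, 8]]) + (1)*(-1)*det([[-8, -1], [-6, 9]])
= -153 + -406 + 78
= -481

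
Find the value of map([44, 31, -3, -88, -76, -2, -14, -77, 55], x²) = [1936, 961, 9, 7744, 5776, 4, 196, 5929, 3025]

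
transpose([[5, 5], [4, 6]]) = [[5, 4], [5, 6]]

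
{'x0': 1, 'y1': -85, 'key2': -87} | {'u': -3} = {'x0': 1, 'y1': -85, 'key2': -87, 'u': -3}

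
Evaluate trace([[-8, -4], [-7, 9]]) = diagonal: (-8) + 9
= 1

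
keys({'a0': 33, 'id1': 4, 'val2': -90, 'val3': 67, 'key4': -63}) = ['a0', 'id1', 'val2', 'val3', 'key4']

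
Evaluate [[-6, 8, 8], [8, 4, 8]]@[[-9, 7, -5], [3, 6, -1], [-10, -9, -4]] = C[0][0] = (-6)*(-9) + (8)*(3) + (8)*(-10) = -2
C[0][1] = (-6)*(7) + (8)*(6) + (8)*(-9) = -66
C[0][2] = (-6)*(-5) + (8)*(-1) + (8)*(-4) = -10
C[1][0] = (8)*(-9) + (4)*(3) + (8)*(-10) = -140
C[1][1] = (8)*(7) + (4)*(6) + (8)*(-9) = 8
C[1][2] = (8)*(-5) + (4)*(-1) + (8)*(-4) = -76
= [[-2, -66, -10], [-140, 8, -76]]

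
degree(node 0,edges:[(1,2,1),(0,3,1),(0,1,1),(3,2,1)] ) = 2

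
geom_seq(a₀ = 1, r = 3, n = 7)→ a_0 = 1*3^0 = 1
a_1 = 1*3^1 = 3
a_2 = 1*3^2 = 9
...
= [1, 3, 9, 27, 81, 243, 729]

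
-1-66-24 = -91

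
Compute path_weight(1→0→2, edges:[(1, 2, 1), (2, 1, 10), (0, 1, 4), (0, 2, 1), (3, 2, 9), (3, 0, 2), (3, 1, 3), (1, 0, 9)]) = w(1→0)=9 + w(0→2)=1
= 10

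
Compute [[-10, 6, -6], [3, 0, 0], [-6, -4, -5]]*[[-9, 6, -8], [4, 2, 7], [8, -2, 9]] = [[66, -36, 68], [-27, 18, -24], [-2, -34, -25]]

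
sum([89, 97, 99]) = 89 + 97 + 99
= 285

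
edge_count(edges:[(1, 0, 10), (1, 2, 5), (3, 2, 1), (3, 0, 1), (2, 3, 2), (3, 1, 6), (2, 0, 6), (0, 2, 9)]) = 8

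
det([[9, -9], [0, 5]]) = (9)*(5) - (-9)*(0)
= 45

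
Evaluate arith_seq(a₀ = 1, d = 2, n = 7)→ [1, 3, 5, 7, 9, 11, 13]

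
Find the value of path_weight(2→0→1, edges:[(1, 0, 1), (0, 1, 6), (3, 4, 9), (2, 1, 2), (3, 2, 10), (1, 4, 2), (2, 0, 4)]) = 10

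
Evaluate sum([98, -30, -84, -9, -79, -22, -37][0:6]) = slice → [98, -30, -84, -9, -79, -22]
98 + (-30) + (-84) + (-9) + (-79) + (-22)
= -126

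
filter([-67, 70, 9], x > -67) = keep x where x > -67: -67✗, 70✓, 9✓
= [70, 9]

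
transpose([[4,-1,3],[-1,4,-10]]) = [[4, -1], [-1, 4], [3, -10]]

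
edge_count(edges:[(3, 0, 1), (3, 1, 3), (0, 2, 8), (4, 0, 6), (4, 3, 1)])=5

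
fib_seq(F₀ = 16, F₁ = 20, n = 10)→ [16, 20, 36, 56, 92, 148, 240, 388, 628, 1016]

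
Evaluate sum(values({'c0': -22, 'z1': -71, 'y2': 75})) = (-22) + (-71) + 75
= -18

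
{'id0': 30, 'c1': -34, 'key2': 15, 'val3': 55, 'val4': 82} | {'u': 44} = {'id0': 30, 'c1': -34, 'key2': 15, 'val3': 55, 'val4': 82, 'u': 44}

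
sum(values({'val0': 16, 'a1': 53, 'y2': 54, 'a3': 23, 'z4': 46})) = 16 + 53 + 54 + 23 + 46
= 192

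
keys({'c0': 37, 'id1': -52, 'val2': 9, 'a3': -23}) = ['c0', 'id1', 'val2', 'a3']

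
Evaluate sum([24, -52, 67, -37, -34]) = -32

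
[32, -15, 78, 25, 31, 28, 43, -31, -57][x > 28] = [32, 78, 31, 43]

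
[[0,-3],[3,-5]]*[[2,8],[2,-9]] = [[-6, 27], [-4, 69]]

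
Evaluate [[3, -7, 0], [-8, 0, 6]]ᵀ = [[3, -8], [-7, 0], [0, 6]]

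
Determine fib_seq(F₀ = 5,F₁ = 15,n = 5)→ F_2 = F_1 + F_0 = 20
F_3 = F_2 + F_1 = 35
F_4 = F_3 + F_2 = 55
= [5, 15, 20, 35, 55]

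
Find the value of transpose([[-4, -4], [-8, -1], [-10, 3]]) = [[-4, -8, -10], [-4, -1, 3]]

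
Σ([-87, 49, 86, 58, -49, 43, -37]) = 63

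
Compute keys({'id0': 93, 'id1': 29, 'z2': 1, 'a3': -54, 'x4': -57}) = ['id0', 'id1', 'z2', 'a3', 'x4']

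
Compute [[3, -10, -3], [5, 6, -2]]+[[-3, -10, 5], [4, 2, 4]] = [[0, -20, 2], [9, 8, 2]]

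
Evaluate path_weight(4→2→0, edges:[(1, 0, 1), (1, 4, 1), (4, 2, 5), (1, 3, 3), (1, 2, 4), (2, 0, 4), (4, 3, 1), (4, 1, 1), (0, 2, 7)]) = 9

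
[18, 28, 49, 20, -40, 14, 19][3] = 20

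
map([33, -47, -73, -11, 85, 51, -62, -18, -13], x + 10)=[43, -37, -63, -1, 95, 61, -52, -8, -3]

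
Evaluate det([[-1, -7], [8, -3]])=(-1)*(-3) - (-7)*(8)
= 59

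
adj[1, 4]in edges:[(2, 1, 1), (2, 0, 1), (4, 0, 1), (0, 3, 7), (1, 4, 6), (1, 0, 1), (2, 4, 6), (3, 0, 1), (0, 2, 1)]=6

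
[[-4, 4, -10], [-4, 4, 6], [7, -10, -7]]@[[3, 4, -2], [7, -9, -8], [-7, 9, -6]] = [[86, -142, 36], [-26, 2, -60], [0, 55, 108]]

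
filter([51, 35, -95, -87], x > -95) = keep x where x > -95: 51✓, 35✓, -95✗, -87✓
= [51, 35, -87]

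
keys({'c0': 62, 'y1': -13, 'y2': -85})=['c0', 'y1', 'y2']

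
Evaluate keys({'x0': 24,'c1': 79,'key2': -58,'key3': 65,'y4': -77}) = ['x0', 'c1', 'key2', 'key3', 'y4']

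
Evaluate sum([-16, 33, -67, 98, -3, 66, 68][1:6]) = slice → [33, -67, 98, -3, 66]
33 + (-67) + 98 + (-3) + 66
= 127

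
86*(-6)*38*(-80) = 1568640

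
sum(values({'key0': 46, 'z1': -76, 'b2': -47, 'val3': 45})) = 46 + (-76) + (-47) + 45
= -32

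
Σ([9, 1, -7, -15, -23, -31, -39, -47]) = -152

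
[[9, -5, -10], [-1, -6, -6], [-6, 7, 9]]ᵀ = [[9, -1, -6], [-5, -6, 7], [-10, -6, 9]]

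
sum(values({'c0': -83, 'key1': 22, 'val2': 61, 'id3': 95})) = (-83) + 22 + 61 + 95
= 95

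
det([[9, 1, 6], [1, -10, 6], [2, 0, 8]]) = -596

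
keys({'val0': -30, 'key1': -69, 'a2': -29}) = ['val0', 'key1', 'a2']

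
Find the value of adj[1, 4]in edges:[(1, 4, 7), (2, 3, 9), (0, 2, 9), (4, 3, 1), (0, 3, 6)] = 7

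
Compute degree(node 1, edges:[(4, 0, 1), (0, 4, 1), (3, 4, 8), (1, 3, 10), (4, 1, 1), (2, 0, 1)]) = incident: (1,3), (4,1)
= 2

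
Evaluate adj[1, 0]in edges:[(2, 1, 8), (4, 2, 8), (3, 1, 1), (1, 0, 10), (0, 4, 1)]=10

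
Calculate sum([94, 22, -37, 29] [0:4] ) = 108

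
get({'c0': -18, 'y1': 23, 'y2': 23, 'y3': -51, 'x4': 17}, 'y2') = 23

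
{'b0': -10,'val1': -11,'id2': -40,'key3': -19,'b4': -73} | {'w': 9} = {'b0': -10, 'val1': -11, 'id2': -40, 'key3': -19, 'b4': -73, 'w': 9}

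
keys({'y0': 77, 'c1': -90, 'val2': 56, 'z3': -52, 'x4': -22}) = ['y0', 'c1', 'val2', 'z3', 'x4']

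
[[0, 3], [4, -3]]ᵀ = [[0, 4], [3, -3]]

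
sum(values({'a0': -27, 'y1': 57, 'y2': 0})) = 30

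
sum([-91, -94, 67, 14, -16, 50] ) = -70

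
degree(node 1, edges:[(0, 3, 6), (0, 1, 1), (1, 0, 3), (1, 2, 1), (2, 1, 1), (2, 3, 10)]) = incident: (0,1), (1,0), (1,2), (2,1)
= 4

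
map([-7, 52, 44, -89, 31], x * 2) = [-14, 104, 88, -178, 62]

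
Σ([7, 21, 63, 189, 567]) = 7 + 21 + 63 + 189 + 567
= 847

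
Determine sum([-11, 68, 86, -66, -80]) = (-11) + 68 + 86 + (-66) + (-80)
= -3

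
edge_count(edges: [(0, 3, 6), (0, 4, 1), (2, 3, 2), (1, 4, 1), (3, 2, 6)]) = 5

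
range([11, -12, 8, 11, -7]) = 23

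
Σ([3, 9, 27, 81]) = 3 + 9 + 27 + 81
= 120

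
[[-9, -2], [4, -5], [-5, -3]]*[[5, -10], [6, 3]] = C[0][0] = (-9)*(5) + (-2)*(6) = -57
C[0][1] = (-9)*(-10) + (-2)*(3) = 84
C[1][0] = (4)*(5) + (-5)*(6) = -10
C[1][1] = (4)*(-10) + (-5)*(3) = -55
C[2][0] = (-5)*(5) + (-3)*(6) = -43
C[2][1] = (-5)*(-10) + (-3)*(3) = 41
= [[-57, 84], [-10, -55], [-43, 41]]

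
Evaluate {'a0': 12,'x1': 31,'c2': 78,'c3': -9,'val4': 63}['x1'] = 31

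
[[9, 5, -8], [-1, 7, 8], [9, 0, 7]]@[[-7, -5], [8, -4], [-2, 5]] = C[0][0] = (9)*(-7) + (5)*(8) + (-8)*(-2) = -7
C[0][1] = (9)*(-5) + (5)*(-4) + (-8)*(5) = -105
C[1][0] = (-1)*(-7) + (7)*(8) + (8)*(-2) = 47
C[1][1] = (-1)*(-5) + (7)*(-4) + (8)*(5) = 17
C[2][0] = (9)*(-7) + (0)*(8) + (7)*(-2) = -77
C[2][1] = (9)*(-5) + (0)*(-4) + (7)*(5) = -10
= [[-7, -105], [47, 17], [-77, -10]]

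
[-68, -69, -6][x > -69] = keep x where x > -69: -68✓, -69✗, -6✓
= [-68, -6]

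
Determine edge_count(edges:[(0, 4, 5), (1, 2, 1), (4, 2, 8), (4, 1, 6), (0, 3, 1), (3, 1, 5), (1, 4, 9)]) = 7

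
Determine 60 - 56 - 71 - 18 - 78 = -163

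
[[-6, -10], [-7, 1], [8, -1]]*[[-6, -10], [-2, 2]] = [[56, 40], [40, 72], [-46, -82]]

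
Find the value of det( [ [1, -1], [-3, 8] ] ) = 5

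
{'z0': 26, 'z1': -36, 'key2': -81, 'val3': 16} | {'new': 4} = {'z0': 26, 'z1': -36, 'key2': -81, 'val3': 16, 'new': 4}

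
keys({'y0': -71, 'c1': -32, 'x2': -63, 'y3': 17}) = ['y0', 'c1', 'x2', 'y3']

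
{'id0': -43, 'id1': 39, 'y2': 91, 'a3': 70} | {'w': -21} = {'id0': -43, 'id1': 39, 'y2': 91, 'a3': 70, 'w': -21}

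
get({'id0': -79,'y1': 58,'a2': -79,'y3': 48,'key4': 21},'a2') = -79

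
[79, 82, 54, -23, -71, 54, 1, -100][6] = 1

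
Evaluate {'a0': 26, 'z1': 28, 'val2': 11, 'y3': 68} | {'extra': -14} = {'a0': 26, 'z1': 28, 'val2': 11, 'y3': 68, 'extra': -14}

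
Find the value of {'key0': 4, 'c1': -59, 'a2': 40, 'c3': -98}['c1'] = -59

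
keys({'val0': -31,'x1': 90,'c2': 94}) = ['val0', 'x1', 'c2']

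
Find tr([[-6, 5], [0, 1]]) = diagonal: (-6) + 1
= -5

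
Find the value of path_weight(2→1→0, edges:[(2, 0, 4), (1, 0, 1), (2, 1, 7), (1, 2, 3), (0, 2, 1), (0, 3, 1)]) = 8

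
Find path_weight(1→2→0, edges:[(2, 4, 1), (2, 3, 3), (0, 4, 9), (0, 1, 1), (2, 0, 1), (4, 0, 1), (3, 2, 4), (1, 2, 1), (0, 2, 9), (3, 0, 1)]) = 2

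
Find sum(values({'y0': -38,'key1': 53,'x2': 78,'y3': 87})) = (-38) + 53 + 78 + 87
= 180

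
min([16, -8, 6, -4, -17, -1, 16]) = -17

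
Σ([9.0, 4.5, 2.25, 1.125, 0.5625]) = 17.4375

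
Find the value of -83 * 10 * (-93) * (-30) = -2315700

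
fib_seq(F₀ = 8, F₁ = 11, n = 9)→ F_2 = F_1 + F_0 = 19
F_3 = F_2 + F_1 = 30
F_4 = F_3 + F_2 = 49
...
= [8, 11, 19, 30, 49, 79, 128, 207, 335]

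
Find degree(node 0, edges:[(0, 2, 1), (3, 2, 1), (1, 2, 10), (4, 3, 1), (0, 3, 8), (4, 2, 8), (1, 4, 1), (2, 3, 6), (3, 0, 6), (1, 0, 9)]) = 4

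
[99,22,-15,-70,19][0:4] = [99, 22, -15, -70]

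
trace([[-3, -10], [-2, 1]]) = diagonal: (-3) + 1
= -2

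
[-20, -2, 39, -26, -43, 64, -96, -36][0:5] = [-20, -2, 39, -26, -43]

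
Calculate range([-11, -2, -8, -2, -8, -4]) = 9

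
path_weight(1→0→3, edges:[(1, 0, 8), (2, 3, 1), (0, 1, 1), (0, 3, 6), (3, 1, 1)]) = w(1→0)=8 + w(0→3)=6
= 14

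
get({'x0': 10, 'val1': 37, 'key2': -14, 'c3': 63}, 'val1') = 37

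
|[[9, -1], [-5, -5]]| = (9)*(-5) - (-1)*(-5)
= -50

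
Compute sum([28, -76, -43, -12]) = -103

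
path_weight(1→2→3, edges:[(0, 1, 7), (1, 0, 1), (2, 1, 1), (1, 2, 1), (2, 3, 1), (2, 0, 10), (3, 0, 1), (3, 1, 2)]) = 2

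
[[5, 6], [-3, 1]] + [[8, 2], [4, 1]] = [[13, 8], [1, 2]]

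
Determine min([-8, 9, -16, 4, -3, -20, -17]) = -20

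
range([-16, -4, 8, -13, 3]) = 24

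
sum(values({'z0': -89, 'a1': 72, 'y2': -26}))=-43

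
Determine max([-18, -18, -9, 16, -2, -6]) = 16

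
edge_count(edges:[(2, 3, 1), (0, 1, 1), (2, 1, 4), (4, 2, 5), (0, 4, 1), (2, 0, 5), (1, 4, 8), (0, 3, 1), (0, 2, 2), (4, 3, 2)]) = 10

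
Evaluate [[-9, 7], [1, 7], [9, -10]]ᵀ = [[-9, 1, 9], [7, 7, -10]]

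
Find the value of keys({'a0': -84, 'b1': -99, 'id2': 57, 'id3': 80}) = ['a0', 'b1', 'id2', 'id3']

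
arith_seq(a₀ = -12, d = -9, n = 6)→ [-12, -21, -30, -39, -48, -57]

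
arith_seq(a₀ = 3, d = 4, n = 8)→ a_0 = 3 + 0*4 = 3
a_1 = 3 + 1*4 = 7
a_2 = 3 + 2*4 = 11
...
= [3, 7, 11, 15, 19, 23, 27, 31]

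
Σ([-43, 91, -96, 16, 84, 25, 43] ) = (-43) + 91 + (-96) + 16 + 84 + 25 + 43
= 120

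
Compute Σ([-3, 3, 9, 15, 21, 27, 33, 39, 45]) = (-3) + 3 + 9 + 15 + 21 + 27 + 33 + 39 + 45
= 189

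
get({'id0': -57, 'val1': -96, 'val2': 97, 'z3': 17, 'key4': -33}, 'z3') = 17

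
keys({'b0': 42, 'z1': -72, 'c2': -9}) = ['b0', 'z1', 'c2']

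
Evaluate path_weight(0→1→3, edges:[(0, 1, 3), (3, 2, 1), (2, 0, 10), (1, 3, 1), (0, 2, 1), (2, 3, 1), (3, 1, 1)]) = 4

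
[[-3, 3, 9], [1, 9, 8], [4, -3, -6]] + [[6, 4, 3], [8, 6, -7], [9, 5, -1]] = [[3, 7, 12], [9, 15, 1], [13, 2, -7]]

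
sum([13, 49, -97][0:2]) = slice → [13, 49]
13 + 49
= 62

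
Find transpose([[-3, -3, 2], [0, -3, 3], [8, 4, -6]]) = [[-3, 0, 8], [-3, -3, 4], [2, 3, -6]]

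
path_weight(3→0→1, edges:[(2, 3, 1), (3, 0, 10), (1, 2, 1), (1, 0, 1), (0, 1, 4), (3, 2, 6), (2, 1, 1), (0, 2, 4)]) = w(3→0)=10 + w(0→1)=4
= 14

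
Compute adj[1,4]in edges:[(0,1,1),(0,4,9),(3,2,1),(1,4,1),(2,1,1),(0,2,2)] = 1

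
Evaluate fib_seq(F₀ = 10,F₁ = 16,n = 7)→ F_2 = F_1 + F_0 = 26
F_3 = F_2 + F_1 = 42
F_4 = F_3 + F_2 = 68
...
= [10, 16, 26, 42, 68, 110, 178]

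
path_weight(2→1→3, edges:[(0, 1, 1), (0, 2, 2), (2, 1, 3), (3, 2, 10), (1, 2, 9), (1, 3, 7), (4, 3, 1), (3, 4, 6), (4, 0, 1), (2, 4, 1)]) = w(2→1)=3 + w(1→3)=7
= 10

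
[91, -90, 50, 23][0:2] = [91, -90]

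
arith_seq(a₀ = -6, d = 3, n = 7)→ a_0 = -6 + 0*3 = -6
a_1 = -6 + 1*3 = -3
a_2 = -6 + 2*3 = 0
...
= [-6, -3, 0, 3, 6, 9, 12]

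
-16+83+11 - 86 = -8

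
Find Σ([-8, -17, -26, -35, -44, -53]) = (-8) + (-17) + (-26) + (-35) + (-44) + (-53)
= -183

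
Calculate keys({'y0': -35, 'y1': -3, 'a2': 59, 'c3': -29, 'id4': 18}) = ['y0', 'y1', 'a2', 'c3', 'id4']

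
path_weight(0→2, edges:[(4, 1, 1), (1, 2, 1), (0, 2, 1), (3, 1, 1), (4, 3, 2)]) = w(0→2)=1
= 1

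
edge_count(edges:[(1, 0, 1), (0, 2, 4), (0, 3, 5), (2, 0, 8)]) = 4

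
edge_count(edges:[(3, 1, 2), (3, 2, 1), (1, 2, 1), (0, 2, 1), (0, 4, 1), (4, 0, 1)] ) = 6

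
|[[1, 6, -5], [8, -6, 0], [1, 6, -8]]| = (1)*(1)*det([[-6, 0], [6, -8]]) + (-1)*(6)*det([[8, 0], [1, -8]]) + (1)*(-5)*det([[8, -6], [1, 6]])
= 48 + 384 + -270
= 162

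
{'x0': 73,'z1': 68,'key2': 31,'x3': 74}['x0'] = 73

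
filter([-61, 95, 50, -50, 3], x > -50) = keep x where x > -50: -61✗, 95✓, 50✓, -50✗, 3✓
= [95, 50, 3]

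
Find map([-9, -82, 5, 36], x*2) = -9*2=-18, -82*2=-164, 5*2=10, 36*2=72
= [-18, -164, 10, 72]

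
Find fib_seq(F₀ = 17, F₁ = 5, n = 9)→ F_2 = F_1 + F_0 = 22
F_3 = F_2 + F_1 = 27
F_4 = F_3 + F_2 = 49
...
= [17, 5, 22, 27, 49, 76, 125, 201, 326]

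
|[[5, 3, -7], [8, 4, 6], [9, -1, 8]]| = 468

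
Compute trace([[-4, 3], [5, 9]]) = diagonal: (-4) + 9
= 5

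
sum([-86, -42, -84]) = -212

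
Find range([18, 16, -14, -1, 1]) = 32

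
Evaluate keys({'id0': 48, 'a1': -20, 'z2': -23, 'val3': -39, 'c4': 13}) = ['id0', 'a1', 'z2', 'val3', 'c4']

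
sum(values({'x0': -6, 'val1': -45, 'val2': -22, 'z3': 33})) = -40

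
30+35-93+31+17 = 20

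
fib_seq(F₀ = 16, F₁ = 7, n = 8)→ [16, 7, 23, 30, 53, 83, 136, 219]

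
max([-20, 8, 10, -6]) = 10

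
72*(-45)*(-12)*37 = 1438560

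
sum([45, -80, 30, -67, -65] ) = 45 + (-80) + 30 + (-67) + (-65)
= -137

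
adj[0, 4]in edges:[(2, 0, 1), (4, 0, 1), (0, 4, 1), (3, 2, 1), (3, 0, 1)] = 1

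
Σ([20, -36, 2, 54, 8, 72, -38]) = 20 + (-36) + 2 + 54 + 8 + 72 + (-38)
= 82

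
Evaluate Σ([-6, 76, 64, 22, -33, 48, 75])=246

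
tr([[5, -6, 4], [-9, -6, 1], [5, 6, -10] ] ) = diagonal: 5 + (-6) + (-10)
= -11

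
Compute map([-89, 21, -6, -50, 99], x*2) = [-178, 42, -12, -100, 198]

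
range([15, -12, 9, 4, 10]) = 27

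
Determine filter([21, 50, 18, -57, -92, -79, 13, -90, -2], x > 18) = [21, 50]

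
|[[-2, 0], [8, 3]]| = -6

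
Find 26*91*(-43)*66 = -6714708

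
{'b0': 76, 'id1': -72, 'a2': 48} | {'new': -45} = {'b0': 76, 'id1': -72, 'a2': 48, 'new': -45}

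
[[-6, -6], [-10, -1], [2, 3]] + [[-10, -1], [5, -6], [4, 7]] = [[-16, -7], [-5, -7], [6, 10]]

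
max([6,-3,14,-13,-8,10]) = 14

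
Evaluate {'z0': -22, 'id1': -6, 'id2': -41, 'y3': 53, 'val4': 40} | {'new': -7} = {'z0': -22, 'id1': -6, 'id2': -41, 'y3': 53, 'val4': 40, 'new': -7}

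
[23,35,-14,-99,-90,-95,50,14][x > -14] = keep x where x > -14: 23✓, 35✓, -14✗, -99✗, -90✗, -95✗, 50✓, 14✓
= [23, 35, 50, 14]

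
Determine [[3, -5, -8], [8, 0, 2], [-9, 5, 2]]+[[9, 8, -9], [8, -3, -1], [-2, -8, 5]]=[[12, 3, -17], [16, -3, 1], [-11, -3, 7]]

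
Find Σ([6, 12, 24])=6 + 12 + 24
= 42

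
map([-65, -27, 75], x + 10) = -65+10=-55, -27+10=-17, 75+10=85
= [-55, -17, 85]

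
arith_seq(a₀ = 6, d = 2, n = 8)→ a_0 = 6 + 0*2 = 6
a_1 = 6 + 1*2 = 8
a_2 = 6 + 2*2 = 10
...
= [6, 8, 10, 12, 14, 16, 18, 20]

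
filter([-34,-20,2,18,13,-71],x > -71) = keep x where x > -71: -34✓, -20✓, 2✓, 18✓, 13✓, -71✗
= [-34, -20, 2, 18, 13]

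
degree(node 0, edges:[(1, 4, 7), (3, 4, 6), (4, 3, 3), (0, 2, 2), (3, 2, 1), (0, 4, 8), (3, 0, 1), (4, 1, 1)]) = incident: (0,2), (0,4), (3,0)
= 3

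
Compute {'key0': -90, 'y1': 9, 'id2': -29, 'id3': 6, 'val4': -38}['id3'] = 6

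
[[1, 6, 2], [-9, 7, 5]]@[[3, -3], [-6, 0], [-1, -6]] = C[0][0] = (1)*(3) + (6)*(-6) + (2)*(-1) = -35
C[0][1] = (1)*(-3) + (6)*(0) + (2)*(-6) = -15
C[1][0] = (-9)*(3) + (7)*(-6) + (5)*(-1) = -74
C[1][1] = (-9)*(-3) + (7)*(0) + (5)*(-6) = -3
= [[-35, -15], [-74, -3]]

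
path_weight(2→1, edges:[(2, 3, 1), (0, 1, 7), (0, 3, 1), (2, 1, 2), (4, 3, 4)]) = 2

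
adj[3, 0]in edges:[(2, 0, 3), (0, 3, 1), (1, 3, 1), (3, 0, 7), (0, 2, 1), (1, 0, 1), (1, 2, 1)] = 7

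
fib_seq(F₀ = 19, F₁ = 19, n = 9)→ [19, 19, 38, 57, 95, 152, 247, 399, 646]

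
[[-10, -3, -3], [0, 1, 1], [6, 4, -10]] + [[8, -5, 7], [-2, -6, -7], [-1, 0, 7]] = [[-2, -8, 4], [-2, -5, -6], [5, 4, -3]]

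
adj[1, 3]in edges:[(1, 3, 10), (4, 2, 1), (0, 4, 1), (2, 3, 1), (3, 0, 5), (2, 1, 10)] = 10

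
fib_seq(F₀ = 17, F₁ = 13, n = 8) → F_2 = F_1 + F_0 = 30
F_3 = F_2 + F_1 = 43
F_4 = F_3 + F_2 = 73
...
= [17, 13, 30, 43, 73, 116, 189, 305]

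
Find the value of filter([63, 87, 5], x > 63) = keep x where x > 63: 63✗, 87✓, 5✗
= [87]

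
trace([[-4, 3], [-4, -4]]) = diagonal: (-4) + (-4)
= -8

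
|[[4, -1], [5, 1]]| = 9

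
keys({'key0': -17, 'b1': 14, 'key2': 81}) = ['key0', 'b1', 'key2']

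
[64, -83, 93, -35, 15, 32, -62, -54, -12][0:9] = [64, -83, 93, -35, 15, 32, -62, -54, -12]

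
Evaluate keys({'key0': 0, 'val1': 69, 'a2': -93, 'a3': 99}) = ['key0', 'val1', 'a2', 'a3']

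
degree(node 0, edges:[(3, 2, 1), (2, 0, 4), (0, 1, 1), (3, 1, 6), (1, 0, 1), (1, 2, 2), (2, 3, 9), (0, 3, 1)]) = 4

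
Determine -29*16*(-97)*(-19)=-855152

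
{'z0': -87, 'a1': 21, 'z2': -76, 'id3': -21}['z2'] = -76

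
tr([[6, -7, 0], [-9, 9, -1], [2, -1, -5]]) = diagonal: 6 + 9 + (-5)
= 10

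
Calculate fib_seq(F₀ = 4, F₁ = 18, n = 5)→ [4, 18, 22, 40, 62]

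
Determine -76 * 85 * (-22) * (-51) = -7248120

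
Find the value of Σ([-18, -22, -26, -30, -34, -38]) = -168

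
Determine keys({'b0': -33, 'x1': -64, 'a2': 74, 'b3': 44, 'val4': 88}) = ['b0', 'x1', 'a2', 'b3', 'val4']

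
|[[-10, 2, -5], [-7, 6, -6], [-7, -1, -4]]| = 83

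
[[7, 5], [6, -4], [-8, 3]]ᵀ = [[7, 6, -8], [5, -4, 3]]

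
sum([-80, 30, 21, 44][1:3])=slice → [30, 21]
30 + 21
= 51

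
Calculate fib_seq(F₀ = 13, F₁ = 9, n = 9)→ F_2 = F_1 + F_0 = 22
F_3 = F_2 + F_1 = 31
F_4 = F_3 + F_2 = 53
...
= [13, 9, 22, 31, 53, 84, 137, 221, 358]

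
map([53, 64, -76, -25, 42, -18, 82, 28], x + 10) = 53+10=63, 64+10=74, -76+10=-66, -25+10=-15, 42+10=52, -18+10=-8, 82+10=92, 28+10=38
= [63, 74, -66, -15, 52, -8, 92, 38]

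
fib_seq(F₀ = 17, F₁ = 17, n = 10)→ [17, 17, 34, 51, 85, 136, 221, 357, 578, 935]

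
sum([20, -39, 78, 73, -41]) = 20 + (-39) + 78 + 73 + (-41)
= 91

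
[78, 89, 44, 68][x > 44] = [78, 89, 68]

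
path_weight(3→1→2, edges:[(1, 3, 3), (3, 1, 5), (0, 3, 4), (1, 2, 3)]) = 8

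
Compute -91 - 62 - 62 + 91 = -124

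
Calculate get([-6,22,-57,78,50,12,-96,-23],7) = -23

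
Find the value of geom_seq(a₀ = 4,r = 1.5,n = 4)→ [4.0, 6.0, 9.0, 13.5]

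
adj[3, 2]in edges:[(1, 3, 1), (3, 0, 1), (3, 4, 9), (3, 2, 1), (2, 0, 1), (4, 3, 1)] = 1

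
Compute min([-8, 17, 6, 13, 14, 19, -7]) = -8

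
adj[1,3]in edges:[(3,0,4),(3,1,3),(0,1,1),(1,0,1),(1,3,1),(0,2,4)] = 1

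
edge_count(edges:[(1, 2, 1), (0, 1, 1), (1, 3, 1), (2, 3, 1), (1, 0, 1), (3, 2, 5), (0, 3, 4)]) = 7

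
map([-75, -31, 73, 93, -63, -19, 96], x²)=[5625, 961, 5329, 8649, 3969, 361, 9216]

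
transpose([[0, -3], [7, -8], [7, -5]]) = [[0, 7, 7], [-3, -8, -5]]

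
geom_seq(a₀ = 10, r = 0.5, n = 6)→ a_0 = 10*0.5^0 = 10.0
a_1 = 10*0.5^1 = 5.0
a_2 = 10*0.5^2 = 2.5
...
= [10.0, 5.0, 2.5, 1.25, 0.625, 0.3125]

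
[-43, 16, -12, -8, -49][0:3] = [-43, 16, -12]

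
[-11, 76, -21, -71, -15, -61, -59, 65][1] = 76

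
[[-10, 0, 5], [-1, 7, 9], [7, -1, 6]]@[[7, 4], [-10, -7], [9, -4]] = C[0][0] = (-10)*(7) + (0)*(-10) + (5)*(9) = -25
C[0][1] = (-10)*(4) + (0)*(-7) + (5)*(-4) = -60
C[1][0] = (-1)*(7) + (7)*(-10) + (9)*(9) = 4
C[1][1] = (-1)*(4) + (7)*(-7) + (9)*(-4) = -89
C[2][0] = (7)*(7) + (-1)*(-10) + (6)*(9) = 113
C[2][1] = (7)*(4) + (-1)*(-7) + (6)*(-4) = 11
= [[-25, -60], [4, -89], [113, 11]]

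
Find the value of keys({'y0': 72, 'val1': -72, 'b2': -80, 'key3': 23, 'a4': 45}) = ['y0', 'val1', 'b2', 'key3', 'a4']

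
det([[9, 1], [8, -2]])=-26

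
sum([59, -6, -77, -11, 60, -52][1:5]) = slice → [-6, -77, -11, 60]
(-6) + (-77) + (-11) + 60
= -34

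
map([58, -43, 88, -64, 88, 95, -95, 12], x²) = [3364, 1849, 7744, 4096, 7744, 9025, 9025, 144]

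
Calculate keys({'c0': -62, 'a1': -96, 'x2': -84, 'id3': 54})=['c0', 'a1', 'x2', 'id3']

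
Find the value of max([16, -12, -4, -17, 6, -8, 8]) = 16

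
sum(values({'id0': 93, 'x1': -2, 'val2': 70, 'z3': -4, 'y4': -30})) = 127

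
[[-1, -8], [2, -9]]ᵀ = [[-1, 2], [-8, -9]]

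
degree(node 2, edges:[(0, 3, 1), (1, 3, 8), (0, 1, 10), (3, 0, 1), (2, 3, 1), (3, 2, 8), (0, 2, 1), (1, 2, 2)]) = incident: (2,3), (3,2), (0,2), (1,2)
= 4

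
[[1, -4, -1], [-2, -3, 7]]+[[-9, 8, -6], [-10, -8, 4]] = [[-8, 4, -7], [-12, -11, 11]]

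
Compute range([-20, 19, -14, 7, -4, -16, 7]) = 39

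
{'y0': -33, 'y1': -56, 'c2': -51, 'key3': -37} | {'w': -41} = {'y0': -33, 'y1': -56, 'c2': -51, 'key3': -37, 'w': -41}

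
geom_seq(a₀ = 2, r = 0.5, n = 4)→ [2.0, 1.0, 0.5, 0.25]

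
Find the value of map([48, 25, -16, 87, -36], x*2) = [96, 50, -32, 174, -72]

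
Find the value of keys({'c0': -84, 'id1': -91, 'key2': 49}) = ['c0', 'id1', 'key2']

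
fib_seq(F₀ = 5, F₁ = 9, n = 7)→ [5, 9, 14, 23, 37, 60, 97]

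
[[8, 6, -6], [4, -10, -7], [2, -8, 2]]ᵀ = [[8, 4, 2], [6, -10, -8], [-6, -7, 2]]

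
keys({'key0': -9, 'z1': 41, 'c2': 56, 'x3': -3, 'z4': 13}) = ['key0', 'z1', 'c2', 'x3', 'z4']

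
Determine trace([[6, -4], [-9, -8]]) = diagonal: 6 + (-8)
= -2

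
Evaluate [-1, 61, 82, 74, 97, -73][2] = 82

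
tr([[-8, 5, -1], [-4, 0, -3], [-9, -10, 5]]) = -3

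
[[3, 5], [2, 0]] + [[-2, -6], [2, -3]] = [[1, -1], [4, -3]]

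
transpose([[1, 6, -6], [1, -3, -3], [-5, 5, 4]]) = [[1, 1, -5], [6, -3, 5], [-6, -3, 4]]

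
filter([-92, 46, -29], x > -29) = [46]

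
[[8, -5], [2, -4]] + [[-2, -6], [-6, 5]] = [[6, -11], [-4, 1]]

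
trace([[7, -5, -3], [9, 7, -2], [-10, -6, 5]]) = diagonal: 7 + 7 + 5
= 19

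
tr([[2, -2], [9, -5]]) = -3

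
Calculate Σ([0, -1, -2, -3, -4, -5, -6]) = 0 + (-1) + (-2) + (-3) + (-4) + (-5) + (-6)
= -21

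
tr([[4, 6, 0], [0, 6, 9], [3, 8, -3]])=7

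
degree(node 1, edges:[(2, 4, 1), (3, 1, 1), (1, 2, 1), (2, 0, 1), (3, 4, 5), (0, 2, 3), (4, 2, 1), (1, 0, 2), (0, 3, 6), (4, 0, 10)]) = 3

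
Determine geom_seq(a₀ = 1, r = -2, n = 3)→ [1, -2, 4]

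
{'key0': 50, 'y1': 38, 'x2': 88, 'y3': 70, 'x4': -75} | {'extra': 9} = {'key0': 50, 'y1': 38, 'x2': 88, 'y3': 70, 'x4': -75, 'extra': 9}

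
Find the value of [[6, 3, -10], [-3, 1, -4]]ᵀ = [[6, -3], [3, 1], [-10, -4]]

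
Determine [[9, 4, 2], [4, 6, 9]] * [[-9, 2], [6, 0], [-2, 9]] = [[-61, 36], [-18, 89]]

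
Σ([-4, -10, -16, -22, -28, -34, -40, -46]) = -200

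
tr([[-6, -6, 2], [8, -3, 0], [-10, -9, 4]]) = -5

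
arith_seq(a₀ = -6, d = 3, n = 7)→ [-6, -3, 0, 3, 6, 9, 12]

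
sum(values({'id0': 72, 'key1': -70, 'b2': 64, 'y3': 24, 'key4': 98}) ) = 188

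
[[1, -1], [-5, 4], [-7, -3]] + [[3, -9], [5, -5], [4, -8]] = [[4, -10], [0, -1], [-3, -11]]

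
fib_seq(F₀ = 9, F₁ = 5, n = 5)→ F_2 = F_1 + F_0 = 14
F_3 = F_2 + F_1 = 19
F_4 = F_3 + F_2 = 33
= [9, 5, 14, 19, 33]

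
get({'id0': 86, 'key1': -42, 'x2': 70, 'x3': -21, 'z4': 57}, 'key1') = -42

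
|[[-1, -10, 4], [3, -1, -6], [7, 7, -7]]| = 273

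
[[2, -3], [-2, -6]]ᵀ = [[2, -2], [-3, -6]]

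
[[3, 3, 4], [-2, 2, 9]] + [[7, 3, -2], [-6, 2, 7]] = [[10, 6, 2], [-8, 4, 16]]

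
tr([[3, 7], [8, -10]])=-7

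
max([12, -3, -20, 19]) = 19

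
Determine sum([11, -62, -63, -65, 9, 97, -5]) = 11 + (-62) + (-63) + (-65) + 9 + 97 + (-5)
= -78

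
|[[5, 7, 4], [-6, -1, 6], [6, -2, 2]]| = (1)*(5)*det([[-1, 6], [-2, 2]]) + (-1)*(7)*det([[-6, 6], [6, 2]]) + (1)*(4)*det([[-6, -1], [6, -2]])
= 50 + 336 + 72
= 458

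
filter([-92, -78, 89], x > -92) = [-78, 89]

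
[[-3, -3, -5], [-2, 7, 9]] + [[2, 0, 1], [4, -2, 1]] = [[-1, -3, -4], [2, 5, 10]]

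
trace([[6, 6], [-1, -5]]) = diagonal: 6 + (-5)
= 1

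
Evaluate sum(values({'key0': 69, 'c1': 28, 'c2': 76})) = 173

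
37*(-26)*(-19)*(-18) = -329004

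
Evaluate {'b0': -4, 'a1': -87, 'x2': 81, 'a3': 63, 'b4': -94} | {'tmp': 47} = {'b0': -4, 'a1': -87, 'x2': 81, 'a3': 63, 'b4': -94, 'tmp': 47}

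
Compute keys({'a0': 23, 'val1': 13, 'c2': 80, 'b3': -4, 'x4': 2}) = ['a0', 'val1', 'c2', 'b3', 'x4']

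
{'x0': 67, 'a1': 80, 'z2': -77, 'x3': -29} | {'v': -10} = {'x0': 67, 'a1': 80, 'z2': -77, 'x3': -29, 'v': -10}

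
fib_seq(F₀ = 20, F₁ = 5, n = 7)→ F_2 = F_1 + F_0 = 25
F_3 = F_2 + F_1 = 30
F_4 = F_3 + F_2 = 55
...
= [20, 5, 25, 30, 55, 85, 140]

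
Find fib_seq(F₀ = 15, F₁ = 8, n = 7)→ [15, 8, 23, 31, 54, 85, 139]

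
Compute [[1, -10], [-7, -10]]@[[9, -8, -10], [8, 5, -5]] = C[0][0] = (1)*(9) + (-10)*(8) = -71
C[0][1] = (1)*(-8) + (-10)*(5) = -58
C[0][2] = (1)*(-10) + (-10)*(-5) = 40
C[1][0] = (-7)*(9) + (-10)*(8) = -143
C[1][1] = (-7)*(-8) + (-10)*(5) = 6
C[1][2] = (-7)*(-10) + (-10)*(-5) = 120
= [[-71, -58, 40], [-143, 6, 120]]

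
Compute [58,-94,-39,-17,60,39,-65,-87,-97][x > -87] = [58, -39, -17, 60, 39, -65]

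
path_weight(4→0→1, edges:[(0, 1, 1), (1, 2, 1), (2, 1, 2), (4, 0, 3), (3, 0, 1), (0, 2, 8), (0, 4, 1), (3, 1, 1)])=4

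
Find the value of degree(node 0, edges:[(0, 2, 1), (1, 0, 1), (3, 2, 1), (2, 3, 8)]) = 2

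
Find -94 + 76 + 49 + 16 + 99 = 146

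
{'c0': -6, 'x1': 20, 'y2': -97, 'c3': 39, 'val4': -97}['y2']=-97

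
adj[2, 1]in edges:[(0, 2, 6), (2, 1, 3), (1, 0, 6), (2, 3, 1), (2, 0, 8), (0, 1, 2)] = 3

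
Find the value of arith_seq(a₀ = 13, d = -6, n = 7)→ [13, 7, 1, -5, -11, -17, -23]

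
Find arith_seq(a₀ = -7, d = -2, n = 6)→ a_0 = -7 + 0*-2 = -7
a_1 = -7 + 1*-2 = -9
a_2 = -7 + 2*-2 = -11
...
= [-7, -9, -11, -13, -15, -17]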